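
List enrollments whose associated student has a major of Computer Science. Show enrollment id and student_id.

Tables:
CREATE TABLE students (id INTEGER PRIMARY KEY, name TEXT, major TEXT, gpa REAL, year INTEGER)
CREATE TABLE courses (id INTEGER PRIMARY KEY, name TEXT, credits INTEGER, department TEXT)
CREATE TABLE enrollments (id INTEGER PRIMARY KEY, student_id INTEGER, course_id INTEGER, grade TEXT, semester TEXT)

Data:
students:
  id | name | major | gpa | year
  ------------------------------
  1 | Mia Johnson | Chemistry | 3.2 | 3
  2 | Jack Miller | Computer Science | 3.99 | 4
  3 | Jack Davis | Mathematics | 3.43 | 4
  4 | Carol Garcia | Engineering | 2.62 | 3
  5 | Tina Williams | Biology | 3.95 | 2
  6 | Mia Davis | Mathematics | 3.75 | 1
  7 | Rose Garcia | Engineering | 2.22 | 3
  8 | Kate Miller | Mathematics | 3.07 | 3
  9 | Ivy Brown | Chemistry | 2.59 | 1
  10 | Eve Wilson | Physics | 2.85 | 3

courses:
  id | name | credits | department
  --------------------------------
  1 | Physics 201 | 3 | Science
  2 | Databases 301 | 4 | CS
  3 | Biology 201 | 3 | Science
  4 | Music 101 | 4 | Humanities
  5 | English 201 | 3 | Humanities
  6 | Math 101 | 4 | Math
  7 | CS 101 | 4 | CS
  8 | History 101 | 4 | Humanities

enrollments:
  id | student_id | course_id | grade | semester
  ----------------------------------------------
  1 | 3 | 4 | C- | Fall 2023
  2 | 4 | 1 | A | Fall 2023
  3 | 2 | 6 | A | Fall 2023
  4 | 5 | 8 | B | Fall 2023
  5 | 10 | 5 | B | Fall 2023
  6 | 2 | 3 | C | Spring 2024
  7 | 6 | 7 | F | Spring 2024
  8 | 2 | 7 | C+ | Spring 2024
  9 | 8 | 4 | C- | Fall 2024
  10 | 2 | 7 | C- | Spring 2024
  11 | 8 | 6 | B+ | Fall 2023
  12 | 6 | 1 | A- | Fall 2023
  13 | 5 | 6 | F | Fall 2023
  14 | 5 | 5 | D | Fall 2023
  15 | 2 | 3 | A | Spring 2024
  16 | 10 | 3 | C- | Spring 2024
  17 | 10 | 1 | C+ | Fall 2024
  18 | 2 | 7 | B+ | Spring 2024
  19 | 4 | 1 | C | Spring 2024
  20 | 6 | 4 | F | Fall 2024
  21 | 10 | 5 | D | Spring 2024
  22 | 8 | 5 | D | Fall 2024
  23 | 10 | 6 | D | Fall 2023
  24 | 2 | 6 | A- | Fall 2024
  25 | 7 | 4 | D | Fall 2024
SELECT id, student_id FROM enrollments WHERE student_id IN (SELECT id FROM students WHERE major = 'Computer Science')

Execution result:
id | student_id
3 | 2
6 | 2
8 | 2
10 | 2
15 | 2
18 | 2
24 | 2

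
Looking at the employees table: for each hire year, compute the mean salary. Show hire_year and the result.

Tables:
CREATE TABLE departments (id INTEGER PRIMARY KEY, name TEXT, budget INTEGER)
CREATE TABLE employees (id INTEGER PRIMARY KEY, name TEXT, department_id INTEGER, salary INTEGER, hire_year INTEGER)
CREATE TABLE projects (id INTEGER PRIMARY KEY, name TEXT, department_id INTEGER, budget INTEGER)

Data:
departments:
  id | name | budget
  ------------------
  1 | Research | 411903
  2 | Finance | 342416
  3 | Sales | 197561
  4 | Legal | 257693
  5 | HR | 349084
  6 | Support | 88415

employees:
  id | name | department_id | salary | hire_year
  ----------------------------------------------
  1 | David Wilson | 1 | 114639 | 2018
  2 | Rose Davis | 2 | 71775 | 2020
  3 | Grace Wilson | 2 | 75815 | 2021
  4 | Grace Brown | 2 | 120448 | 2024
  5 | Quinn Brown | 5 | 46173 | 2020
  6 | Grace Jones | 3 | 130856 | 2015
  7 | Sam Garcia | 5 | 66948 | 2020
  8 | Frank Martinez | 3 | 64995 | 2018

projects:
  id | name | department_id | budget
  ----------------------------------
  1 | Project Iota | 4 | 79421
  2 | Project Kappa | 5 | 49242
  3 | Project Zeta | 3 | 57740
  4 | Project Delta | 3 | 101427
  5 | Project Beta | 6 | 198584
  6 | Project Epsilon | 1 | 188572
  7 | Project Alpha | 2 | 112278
SELECT hire_year, AVG(salary) AS avg_salary FROM employees GROUP BY hire_year

Execution result:
hire_year | avg_salary
2015 | 130856.00
2018 | 89817.00
2020 | 61632.00
2021 | 75815.00
2024 | 120448.00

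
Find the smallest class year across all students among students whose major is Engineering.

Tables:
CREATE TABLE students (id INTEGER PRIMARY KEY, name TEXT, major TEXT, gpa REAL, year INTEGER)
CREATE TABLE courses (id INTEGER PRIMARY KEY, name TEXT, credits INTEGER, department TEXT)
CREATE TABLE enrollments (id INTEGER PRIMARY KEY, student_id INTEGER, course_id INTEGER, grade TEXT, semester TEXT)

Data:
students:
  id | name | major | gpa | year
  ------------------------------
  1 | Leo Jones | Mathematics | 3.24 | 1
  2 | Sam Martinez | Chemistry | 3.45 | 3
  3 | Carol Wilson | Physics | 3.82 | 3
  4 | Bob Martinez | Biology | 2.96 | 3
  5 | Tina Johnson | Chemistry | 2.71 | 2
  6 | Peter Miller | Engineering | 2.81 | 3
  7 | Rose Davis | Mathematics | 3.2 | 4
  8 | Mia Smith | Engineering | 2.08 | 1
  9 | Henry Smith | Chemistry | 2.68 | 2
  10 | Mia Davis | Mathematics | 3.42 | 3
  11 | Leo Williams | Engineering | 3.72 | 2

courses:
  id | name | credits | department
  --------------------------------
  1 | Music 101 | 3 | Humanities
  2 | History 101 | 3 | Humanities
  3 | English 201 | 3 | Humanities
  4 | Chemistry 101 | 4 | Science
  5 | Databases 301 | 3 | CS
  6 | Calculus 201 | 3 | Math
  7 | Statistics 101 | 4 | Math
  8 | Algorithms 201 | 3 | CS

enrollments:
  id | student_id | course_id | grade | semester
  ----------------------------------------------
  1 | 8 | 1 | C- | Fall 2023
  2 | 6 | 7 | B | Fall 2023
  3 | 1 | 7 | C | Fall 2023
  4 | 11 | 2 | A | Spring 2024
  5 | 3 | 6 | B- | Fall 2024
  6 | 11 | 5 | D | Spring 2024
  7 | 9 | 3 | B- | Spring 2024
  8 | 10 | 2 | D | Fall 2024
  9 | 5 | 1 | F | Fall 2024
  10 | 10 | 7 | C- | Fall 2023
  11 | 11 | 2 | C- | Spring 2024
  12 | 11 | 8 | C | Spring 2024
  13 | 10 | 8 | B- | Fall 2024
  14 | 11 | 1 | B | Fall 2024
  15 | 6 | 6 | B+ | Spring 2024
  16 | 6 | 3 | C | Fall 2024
SELECT MIN(year) FROM students WHERE major = 'Engineering'

Execution result:
1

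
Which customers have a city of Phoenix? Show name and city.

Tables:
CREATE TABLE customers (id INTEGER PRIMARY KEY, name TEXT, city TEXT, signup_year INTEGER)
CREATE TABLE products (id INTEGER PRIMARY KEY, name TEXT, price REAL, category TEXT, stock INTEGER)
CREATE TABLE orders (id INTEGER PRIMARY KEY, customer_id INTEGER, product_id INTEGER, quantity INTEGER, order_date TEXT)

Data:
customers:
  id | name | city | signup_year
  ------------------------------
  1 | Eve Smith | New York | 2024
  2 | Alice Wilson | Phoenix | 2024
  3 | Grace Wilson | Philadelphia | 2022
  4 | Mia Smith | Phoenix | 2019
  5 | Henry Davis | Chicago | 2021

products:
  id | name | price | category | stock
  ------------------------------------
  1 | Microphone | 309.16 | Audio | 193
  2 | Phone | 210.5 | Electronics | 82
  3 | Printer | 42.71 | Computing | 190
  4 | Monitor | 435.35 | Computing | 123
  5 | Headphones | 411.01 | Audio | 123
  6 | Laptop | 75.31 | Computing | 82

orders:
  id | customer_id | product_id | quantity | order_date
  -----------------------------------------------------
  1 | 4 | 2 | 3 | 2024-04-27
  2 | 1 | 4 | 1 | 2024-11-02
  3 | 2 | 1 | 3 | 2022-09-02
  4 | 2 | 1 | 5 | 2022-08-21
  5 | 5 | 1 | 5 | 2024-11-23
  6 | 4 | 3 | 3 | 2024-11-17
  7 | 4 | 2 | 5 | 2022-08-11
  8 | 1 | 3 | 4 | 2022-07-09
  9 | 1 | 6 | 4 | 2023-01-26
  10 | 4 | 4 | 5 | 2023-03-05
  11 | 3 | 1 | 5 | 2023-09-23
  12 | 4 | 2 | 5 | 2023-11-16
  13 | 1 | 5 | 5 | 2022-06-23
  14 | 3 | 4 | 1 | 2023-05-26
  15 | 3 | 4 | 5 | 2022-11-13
SELECT name, city FROM customers WHERE city = 'Phoenix'

Execution result:
name | city
Alice Wilson | Phoenix
Mia Smith | Phoenix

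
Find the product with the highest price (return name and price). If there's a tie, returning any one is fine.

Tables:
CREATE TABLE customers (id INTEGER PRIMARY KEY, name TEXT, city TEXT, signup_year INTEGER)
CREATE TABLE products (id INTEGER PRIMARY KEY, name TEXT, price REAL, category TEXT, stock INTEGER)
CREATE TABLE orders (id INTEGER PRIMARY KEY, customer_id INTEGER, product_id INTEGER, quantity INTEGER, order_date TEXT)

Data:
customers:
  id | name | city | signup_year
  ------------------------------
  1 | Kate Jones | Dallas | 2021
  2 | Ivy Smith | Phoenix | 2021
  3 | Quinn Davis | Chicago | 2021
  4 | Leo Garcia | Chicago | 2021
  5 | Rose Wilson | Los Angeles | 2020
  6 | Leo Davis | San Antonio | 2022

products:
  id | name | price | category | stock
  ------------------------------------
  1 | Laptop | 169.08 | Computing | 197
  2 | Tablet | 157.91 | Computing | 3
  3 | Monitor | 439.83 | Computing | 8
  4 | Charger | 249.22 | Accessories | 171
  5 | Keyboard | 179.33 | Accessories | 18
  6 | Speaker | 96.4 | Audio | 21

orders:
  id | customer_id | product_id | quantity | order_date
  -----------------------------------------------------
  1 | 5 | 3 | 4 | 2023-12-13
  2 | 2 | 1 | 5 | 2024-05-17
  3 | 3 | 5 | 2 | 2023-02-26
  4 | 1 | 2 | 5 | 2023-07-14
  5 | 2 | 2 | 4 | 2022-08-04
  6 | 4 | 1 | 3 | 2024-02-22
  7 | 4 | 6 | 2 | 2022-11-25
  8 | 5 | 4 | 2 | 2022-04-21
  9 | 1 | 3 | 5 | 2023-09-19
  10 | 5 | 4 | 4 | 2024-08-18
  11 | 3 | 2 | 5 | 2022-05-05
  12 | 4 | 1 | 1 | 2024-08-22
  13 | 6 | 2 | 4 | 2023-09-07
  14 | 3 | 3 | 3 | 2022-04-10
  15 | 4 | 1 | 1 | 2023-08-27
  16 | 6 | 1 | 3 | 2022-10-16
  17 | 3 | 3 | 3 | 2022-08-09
SELECT name, price FROM products ORDER BY price DESC LIMIT 1

Execution result:
name | price
Monitor | 439.83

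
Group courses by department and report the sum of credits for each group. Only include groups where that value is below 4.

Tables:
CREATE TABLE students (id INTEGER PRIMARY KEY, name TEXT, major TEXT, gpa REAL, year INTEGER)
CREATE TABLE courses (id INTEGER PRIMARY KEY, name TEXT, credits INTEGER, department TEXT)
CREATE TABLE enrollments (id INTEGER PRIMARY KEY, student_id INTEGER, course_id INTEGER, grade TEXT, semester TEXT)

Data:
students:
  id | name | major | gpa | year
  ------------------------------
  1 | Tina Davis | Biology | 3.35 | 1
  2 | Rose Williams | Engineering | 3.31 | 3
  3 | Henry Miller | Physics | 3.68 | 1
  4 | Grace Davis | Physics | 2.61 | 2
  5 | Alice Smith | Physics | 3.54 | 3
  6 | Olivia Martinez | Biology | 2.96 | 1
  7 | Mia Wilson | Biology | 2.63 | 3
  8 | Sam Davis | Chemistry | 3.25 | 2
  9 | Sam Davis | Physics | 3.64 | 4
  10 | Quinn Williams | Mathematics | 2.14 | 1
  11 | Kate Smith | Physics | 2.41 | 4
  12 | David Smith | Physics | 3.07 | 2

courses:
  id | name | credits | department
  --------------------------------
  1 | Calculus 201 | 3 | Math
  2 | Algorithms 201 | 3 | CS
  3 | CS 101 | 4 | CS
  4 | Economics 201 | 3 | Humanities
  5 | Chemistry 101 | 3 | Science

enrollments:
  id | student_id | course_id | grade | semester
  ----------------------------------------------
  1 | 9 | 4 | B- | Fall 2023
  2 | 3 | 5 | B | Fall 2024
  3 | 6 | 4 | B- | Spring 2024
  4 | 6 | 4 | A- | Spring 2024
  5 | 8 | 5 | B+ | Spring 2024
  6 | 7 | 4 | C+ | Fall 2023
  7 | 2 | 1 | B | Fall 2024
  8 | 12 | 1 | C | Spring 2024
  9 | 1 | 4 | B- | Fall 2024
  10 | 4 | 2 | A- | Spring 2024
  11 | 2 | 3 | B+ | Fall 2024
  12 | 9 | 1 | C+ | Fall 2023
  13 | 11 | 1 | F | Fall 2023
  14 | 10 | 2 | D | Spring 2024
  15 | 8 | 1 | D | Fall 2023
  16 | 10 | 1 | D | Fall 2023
SELECT department, SUM(credits) AS sum_credits FROM courses GROUP BY department HAVING SUM(credits) < 4

Execution result:
department | sum_credits
Humanities | 3
Math | 3
Science | 3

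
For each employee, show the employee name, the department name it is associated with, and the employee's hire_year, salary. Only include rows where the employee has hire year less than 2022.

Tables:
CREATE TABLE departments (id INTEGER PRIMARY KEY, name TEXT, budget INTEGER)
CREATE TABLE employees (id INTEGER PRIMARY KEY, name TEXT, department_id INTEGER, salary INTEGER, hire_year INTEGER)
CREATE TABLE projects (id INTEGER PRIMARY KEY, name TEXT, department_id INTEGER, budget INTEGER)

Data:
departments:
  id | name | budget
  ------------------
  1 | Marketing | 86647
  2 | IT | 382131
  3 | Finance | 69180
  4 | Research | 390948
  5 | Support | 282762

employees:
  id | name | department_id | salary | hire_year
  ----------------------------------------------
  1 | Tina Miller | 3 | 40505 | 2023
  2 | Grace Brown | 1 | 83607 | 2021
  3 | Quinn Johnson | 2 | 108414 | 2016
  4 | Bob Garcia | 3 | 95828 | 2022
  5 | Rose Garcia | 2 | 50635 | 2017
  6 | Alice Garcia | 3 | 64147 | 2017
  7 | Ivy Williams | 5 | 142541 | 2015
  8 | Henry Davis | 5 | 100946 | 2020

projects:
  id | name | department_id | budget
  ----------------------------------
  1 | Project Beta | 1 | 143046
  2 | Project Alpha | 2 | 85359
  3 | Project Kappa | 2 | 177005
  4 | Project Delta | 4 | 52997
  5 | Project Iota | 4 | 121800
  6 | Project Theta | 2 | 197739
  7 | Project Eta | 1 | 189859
SELECT c.name, p.name AS department, c.hire_year, c.salary FROM employees c JOIN departments p ON c.department_id = p.id WHERE c.hire_year < 2022

Execution result:
name | department | hire_year | salary
Grace Brown | Marketing | 2021 | 83607
Quinn Johnson | IT | 2016 | 108414
Rose Garcia | IT | 2017 | 50635
Alice Garcia | Finance | 2017 | 64147
Ivy Williams | Support | 2015 | 142541
Henry Davis | Support | 2020 | 100946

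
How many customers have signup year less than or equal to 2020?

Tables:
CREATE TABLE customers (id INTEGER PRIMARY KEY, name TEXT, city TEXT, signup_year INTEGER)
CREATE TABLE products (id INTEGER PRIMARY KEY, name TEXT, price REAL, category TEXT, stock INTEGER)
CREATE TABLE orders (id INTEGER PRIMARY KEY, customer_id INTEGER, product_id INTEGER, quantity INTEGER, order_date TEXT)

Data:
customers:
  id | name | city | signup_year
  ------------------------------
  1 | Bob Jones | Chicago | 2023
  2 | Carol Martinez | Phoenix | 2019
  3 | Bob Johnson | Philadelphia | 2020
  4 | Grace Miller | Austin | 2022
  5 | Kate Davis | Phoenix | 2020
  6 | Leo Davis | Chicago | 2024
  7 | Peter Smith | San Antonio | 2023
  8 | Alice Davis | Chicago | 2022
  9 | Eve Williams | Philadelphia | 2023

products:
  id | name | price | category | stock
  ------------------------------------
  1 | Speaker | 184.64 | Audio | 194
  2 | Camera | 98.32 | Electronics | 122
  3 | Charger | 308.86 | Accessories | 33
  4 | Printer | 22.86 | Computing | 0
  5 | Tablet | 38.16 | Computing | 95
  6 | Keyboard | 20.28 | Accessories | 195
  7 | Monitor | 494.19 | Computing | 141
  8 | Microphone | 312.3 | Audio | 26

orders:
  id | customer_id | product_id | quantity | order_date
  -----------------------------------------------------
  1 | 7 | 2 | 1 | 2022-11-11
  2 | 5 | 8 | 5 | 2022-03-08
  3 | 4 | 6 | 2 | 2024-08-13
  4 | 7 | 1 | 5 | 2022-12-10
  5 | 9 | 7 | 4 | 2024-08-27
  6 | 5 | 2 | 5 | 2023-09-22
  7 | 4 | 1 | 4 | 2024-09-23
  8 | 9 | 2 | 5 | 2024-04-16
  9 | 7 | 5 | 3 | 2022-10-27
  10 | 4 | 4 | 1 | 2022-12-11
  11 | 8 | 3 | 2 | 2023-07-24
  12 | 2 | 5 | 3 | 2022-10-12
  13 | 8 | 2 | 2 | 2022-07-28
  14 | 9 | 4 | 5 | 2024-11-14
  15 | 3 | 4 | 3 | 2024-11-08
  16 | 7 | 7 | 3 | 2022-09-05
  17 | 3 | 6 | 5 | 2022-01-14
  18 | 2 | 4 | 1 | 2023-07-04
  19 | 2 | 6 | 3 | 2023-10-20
SELECT COUNT(*) FROM customers WHERE signup_year <= 2020

Execution result:
3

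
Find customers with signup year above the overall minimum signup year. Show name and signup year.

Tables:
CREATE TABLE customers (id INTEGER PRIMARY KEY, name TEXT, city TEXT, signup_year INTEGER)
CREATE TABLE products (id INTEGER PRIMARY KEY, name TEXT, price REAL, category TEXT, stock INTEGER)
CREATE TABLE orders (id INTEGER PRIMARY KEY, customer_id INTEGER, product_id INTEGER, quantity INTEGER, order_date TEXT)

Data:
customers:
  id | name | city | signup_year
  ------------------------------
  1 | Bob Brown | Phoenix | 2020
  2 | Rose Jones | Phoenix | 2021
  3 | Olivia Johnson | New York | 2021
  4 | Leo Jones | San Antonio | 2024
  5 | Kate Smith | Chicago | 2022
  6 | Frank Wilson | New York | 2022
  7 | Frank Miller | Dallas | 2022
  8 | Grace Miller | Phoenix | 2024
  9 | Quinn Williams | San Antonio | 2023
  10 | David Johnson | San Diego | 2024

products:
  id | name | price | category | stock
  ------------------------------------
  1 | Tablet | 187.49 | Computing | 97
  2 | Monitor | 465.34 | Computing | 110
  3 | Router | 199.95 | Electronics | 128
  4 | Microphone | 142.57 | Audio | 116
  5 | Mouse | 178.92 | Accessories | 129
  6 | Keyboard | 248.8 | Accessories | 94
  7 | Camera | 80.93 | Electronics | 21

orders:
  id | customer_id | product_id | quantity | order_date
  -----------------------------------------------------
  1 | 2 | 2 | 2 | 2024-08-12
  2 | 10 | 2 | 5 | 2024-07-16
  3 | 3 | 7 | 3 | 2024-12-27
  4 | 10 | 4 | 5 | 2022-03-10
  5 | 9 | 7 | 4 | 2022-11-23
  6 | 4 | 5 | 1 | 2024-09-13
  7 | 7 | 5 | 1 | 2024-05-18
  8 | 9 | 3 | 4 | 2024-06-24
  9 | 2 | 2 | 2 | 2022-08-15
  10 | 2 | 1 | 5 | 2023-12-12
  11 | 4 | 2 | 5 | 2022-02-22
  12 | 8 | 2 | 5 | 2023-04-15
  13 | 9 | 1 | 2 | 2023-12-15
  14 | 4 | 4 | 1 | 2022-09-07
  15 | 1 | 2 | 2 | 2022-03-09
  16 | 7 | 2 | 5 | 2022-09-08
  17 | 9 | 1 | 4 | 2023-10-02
SELECT name, signup_year FROM customers WHERE signup_year > (SELECT MIN(signup_year) FROM customers)

Execution result:
name | signup_year
Rose Jones | 2021
Olivia Johnson | 2021
Leo Jones | 2024
Kate Smith | 2022
Frank Wilson | 2022
Frank Miller | 2022
Grace Miller | 2024
Quinn Williams | 2023
David Johnson | 2024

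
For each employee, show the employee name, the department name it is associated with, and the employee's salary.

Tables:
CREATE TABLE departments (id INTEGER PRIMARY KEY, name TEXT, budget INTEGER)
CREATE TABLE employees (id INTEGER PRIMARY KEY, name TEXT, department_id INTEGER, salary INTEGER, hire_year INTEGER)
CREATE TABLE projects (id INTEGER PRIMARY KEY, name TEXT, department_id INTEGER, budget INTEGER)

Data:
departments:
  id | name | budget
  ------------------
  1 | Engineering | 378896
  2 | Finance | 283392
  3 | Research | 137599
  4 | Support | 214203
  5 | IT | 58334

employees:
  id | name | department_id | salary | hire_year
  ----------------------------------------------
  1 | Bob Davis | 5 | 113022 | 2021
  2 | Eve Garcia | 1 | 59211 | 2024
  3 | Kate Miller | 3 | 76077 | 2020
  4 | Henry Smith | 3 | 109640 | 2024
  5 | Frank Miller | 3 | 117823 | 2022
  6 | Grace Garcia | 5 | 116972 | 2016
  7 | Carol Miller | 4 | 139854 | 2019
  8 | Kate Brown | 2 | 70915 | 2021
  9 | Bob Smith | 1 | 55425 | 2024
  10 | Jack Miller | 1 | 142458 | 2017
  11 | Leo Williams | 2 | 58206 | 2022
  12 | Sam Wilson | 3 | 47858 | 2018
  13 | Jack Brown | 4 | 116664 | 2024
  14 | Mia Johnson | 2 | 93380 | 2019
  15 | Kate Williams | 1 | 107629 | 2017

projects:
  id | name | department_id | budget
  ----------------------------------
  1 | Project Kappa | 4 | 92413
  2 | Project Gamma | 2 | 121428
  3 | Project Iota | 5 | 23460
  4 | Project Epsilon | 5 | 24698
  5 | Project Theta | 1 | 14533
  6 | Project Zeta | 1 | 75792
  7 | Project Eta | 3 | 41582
SELECT c.name, p.name AS department, c.salary FROM employees c JOIN departments p ON c.department_id = p.id

Execution result:
name | department | salary
Bob Davis | IT | 113022
Eve Garcia | Engineering | 59211
Kate Miller | Research | 76077
Henry Smith | Research | 109640
Frank Miller | Research | 117823
Grace Garcia | IT | 116972
Carol Miller | Support | 139854
Kate Brown | Finance | 70915
Bob Smith | Engineering | 55425
Jack Miller | Engineering | 142458
Leo Williams | Finance | 58206
Sam Wilson | Research | 47858
Jack Brown | Support | 116664
Mia Johnson | Finance | 93380
Kate Williams | Engineering | 107629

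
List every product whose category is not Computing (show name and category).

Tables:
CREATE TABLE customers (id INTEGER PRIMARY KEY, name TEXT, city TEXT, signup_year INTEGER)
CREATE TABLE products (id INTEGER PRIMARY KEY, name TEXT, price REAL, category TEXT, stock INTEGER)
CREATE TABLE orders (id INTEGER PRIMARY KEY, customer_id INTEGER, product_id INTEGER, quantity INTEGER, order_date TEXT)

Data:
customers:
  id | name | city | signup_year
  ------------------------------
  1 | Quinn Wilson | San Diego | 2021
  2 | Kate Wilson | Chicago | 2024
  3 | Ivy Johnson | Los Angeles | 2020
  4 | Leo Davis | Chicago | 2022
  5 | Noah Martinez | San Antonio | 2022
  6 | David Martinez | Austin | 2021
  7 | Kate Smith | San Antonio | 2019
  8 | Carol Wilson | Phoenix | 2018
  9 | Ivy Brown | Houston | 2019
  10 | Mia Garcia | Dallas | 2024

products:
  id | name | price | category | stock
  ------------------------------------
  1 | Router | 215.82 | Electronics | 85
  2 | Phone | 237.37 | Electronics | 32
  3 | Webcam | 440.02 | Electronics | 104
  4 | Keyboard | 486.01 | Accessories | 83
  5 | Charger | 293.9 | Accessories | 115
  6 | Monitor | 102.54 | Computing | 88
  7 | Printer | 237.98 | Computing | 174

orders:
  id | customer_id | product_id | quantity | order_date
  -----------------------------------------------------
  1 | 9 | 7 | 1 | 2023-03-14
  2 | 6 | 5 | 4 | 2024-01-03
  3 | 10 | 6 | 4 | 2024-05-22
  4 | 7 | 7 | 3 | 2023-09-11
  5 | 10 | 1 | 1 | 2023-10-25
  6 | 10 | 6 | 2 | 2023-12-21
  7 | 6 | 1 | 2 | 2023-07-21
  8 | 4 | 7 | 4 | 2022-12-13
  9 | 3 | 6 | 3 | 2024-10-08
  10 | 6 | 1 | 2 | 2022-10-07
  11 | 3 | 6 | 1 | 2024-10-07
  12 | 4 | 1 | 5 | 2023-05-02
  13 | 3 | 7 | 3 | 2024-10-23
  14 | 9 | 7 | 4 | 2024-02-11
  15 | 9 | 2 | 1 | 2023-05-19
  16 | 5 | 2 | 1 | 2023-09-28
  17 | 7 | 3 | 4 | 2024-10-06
SELECT name, category FROM products WHERE category <> 'Computing'

Execution result:
name | category
Router | Electronics
Phone | Electronics
Webcam | Electronics
Keyboard | Accessories
Charger | Accessories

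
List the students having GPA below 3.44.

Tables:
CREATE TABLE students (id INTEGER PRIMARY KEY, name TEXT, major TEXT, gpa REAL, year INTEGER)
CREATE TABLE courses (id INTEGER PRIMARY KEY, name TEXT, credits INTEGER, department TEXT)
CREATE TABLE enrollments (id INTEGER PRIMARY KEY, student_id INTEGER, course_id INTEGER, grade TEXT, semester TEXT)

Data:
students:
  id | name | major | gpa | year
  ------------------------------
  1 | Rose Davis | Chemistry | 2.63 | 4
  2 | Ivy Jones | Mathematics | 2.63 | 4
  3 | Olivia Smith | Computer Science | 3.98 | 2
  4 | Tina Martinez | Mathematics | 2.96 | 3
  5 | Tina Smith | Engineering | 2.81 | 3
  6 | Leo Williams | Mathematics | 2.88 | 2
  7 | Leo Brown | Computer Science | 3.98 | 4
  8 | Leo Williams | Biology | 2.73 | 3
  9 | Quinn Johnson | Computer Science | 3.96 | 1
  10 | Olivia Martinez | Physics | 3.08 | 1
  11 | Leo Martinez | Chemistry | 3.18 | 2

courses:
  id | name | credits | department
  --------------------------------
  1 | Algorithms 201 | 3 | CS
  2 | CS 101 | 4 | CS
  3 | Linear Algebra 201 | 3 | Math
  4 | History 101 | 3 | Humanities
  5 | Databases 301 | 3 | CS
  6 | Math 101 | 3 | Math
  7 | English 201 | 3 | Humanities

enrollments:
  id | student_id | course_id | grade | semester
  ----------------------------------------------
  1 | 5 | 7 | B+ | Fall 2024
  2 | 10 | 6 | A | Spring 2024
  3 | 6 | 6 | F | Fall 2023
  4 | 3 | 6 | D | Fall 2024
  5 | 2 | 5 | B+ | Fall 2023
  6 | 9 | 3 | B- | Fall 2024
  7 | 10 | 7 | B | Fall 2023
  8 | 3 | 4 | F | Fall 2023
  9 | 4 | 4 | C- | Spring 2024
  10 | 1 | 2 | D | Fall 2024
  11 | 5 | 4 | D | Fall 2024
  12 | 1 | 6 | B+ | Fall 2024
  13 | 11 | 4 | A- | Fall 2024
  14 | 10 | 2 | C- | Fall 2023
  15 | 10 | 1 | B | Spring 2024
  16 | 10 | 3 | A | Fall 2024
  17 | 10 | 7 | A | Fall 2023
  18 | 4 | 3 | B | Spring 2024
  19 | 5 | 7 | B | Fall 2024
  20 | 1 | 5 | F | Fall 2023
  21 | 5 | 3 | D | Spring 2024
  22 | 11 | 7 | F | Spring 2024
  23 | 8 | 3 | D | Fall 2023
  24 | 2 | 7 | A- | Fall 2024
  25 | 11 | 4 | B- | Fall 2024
SELECT name, gpa FROM students WHERE gpa < 3.44

Execution result:
name | gpa
Rose Davis | 2.63
Ivy Jones | 2.63
Tina Martinez | 2.96
Tina Smith | 2.81
Leo Williams | 2.88
Leo Williams | 2.73
Olivia Martinez | 3.08
Leo Martinez | 3.18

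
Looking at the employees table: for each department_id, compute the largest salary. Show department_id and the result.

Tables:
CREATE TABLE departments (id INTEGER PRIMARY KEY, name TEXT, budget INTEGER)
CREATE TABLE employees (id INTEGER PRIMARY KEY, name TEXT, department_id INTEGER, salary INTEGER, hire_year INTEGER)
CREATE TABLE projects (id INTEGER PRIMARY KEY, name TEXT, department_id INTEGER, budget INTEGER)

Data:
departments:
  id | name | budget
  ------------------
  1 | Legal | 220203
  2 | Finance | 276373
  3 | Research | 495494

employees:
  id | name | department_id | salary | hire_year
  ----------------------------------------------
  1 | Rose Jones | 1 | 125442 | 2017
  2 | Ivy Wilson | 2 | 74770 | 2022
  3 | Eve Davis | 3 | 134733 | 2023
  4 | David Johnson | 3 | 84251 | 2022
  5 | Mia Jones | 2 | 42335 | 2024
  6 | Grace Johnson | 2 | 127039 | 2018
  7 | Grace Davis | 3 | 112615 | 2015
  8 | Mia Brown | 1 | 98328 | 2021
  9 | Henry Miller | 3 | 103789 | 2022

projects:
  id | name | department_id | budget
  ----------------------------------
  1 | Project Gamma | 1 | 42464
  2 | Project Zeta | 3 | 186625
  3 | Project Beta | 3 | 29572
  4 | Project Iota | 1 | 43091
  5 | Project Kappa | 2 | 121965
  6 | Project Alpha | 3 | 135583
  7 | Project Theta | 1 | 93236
SELECT department_id, MAX(salary) AS max_salary FROM employees GROUP BY department_id

Execution result:
department_id | max_salary
1 | 125442
2 | 127039
3 | 134733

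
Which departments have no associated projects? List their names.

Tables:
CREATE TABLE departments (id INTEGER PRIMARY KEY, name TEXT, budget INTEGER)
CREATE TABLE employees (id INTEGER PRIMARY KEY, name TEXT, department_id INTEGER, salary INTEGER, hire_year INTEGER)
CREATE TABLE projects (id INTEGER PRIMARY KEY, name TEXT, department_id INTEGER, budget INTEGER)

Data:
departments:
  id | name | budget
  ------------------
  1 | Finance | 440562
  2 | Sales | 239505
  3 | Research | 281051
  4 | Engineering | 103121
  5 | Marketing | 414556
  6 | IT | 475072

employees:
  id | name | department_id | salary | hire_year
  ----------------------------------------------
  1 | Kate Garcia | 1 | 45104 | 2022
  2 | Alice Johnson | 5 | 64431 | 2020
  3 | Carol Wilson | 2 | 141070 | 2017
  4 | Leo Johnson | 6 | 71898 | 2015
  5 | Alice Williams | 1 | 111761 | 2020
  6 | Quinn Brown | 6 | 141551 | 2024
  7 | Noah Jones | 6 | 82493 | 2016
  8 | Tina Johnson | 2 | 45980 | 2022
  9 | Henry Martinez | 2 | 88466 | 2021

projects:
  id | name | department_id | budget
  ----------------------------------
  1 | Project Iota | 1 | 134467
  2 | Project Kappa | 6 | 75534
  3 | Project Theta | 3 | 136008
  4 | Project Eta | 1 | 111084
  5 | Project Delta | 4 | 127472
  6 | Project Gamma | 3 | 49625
SELECT p.name FROM departments p LEFT JOIN projects c ON c.department_id = p.id WHERE c.id IS NULL

Execution result:
name
Sales
Marketing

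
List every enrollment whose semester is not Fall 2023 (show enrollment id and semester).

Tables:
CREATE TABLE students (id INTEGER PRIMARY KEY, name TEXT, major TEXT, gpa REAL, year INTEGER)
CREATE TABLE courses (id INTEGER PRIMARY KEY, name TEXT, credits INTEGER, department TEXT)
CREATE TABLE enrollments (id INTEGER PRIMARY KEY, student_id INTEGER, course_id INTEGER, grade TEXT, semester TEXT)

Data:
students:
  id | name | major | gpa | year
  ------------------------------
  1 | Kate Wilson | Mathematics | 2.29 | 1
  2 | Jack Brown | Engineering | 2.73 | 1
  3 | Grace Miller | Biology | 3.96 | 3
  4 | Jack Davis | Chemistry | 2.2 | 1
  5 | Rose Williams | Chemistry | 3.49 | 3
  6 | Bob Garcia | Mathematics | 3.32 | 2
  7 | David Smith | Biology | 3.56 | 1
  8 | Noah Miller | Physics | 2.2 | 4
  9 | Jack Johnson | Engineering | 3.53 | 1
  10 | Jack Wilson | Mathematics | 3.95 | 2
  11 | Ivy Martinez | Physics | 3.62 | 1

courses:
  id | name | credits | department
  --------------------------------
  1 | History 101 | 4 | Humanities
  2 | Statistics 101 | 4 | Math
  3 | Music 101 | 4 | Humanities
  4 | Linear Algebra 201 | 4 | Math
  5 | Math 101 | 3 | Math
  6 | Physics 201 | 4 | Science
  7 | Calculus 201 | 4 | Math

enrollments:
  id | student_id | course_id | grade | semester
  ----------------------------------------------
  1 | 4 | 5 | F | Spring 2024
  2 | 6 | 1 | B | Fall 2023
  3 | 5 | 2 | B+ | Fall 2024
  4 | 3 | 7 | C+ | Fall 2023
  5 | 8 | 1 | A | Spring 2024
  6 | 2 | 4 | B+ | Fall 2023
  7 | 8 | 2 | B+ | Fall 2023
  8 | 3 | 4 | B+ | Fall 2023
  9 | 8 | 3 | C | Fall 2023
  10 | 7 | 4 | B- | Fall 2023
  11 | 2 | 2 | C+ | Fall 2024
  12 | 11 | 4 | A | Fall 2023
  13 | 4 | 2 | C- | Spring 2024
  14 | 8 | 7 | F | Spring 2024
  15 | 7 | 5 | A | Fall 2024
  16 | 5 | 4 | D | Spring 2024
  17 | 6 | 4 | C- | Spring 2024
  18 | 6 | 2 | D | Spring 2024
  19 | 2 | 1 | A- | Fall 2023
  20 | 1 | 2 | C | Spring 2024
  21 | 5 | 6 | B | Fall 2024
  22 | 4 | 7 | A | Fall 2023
SELECT id, semester FROM enrollments WHERE semester <> 'Fall 2023'

Execution result:
id | semester
1 | Spring 2024
3 | Fall 2024
5 | Spring 2024
11 | Fall 2024
13 | Spring 2024
14 | Spring 2024
15 | Fall 2024
16 | Spring 2024
17 | Spring 2024
18 | Spring 2024
20 | Spring 2024
21 | Fall 2024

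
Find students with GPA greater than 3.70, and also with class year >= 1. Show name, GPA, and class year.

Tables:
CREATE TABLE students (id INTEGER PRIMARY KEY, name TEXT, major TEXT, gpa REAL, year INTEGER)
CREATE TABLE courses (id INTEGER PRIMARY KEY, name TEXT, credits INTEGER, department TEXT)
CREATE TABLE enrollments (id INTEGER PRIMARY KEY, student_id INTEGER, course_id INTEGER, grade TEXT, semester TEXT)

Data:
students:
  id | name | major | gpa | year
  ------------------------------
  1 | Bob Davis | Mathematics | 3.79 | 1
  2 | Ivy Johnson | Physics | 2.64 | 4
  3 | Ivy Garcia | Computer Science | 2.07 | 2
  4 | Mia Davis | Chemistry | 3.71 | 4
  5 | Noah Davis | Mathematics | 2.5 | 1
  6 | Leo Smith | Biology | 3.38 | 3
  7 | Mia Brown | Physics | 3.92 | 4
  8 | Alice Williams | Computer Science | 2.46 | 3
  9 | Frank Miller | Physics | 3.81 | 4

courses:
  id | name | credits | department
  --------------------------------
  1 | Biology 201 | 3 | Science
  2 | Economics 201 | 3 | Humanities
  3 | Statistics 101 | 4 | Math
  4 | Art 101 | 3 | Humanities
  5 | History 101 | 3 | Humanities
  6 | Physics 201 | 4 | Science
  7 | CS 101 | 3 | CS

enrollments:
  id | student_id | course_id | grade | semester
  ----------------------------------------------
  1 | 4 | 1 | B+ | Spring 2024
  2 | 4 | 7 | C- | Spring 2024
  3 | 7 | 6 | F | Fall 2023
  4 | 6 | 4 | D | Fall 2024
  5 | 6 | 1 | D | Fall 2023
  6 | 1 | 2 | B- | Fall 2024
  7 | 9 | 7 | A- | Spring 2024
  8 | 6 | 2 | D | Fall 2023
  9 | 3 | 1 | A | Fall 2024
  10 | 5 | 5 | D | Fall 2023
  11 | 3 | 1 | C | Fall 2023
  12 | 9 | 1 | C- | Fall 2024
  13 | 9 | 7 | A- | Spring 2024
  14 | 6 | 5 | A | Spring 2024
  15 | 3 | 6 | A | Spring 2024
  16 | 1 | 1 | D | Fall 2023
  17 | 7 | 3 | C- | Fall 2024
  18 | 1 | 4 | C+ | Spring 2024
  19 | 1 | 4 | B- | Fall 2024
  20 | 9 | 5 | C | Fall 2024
SELECT name, gpa, year FROM students WHERE gpa > 3.7 AND year >= 1

Execution result:
name | gpa | year
Bob Davis | 3.79 | 1
Mia Davis | 3.71 | 4
Mia Brown | 3.92 | 4
Frank Miller | 3.81 | 4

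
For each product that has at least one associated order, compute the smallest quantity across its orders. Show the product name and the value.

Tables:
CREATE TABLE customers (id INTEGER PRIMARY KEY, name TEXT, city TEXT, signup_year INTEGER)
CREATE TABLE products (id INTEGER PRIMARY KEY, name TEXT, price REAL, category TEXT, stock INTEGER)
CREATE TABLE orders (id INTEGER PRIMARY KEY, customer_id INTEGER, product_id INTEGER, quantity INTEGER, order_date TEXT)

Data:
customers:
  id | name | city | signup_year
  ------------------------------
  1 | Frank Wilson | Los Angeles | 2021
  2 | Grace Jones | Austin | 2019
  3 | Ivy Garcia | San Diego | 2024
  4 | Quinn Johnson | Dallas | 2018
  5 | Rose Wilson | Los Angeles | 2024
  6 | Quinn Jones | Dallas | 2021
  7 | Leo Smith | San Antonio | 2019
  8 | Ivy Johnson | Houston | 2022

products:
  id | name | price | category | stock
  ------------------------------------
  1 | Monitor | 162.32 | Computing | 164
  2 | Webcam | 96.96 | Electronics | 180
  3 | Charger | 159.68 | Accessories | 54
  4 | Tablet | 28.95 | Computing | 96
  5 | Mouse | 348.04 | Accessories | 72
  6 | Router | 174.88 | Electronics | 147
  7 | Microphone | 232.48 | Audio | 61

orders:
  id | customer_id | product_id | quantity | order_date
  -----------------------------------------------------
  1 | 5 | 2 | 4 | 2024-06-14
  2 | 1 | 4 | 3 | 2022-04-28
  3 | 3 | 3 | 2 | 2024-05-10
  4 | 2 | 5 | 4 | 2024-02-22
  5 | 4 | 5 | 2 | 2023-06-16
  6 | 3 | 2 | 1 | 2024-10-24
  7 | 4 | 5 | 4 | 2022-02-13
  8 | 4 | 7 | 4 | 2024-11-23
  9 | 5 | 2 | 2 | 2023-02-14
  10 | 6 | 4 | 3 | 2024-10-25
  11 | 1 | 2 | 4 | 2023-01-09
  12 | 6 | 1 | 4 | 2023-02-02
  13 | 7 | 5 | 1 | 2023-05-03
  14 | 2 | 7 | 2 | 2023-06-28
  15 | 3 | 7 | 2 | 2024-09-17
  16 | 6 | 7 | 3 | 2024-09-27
SELECT p.name, MIN(c.quantity) AS min_quantity FROM orders c JOIN products p ON c.product_id = p.id GROUP BY p.id, p.name

Execution result:
name | min_quantity
Monitor | 4
Webcam | 1
Charger | 2
Tablet | 3
Mouse | 1
Microphone | 2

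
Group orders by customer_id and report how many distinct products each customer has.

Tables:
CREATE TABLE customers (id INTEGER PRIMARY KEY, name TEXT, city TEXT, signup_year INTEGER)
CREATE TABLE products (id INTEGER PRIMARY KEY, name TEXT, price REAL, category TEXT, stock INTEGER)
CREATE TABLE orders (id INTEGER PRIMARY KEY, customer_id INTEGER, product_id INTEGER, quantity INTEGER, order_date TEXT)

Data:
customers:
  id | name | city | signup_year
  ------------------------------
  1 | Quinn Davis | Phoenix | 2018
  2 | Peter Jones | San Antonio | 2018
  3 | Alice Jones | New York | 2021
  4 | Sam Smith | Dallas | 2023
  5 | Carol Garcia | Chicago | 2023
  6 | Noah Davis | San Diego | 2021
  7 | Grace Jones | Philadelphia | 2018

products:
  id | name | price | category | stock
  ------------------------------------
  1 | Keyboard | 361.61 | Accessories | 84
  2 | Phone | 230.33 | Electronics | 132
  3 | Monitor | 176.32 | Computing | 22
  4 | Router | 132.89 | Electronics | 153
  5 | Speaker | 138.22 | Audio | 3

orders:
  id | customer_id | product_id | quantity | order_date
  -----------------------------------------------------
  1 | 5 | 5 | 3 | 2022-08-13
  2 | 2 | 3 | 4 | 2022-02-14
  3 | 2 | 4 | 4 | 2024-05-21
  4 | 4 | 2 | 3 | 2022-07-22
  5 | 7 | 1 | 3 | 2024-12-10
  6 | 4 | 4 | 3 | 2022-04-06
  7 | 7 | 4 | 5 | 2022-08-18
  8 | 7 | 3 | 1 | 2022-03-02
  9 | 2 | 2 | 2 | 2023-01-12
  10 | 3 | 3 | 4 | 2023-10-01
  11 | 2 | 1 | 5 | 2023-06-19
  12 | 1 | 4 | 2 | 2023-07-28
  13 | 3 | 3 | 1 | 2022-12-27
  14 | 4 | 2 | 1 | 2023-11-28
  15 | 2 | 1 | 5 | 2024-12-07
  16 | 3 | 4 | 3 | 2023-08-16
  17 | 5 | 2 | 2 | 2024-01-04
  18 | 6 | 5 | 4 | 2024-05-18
SELECT customer_id, COUNT(DISTINCT product_id) AS distinct_product_count FROM orders GROUP BY customer_id

Execution result:
customer_id | distinct_product_count
1 | 1
2 | 4
3 | 2
4 | 2
5 | 2
6 | 1
7 | 3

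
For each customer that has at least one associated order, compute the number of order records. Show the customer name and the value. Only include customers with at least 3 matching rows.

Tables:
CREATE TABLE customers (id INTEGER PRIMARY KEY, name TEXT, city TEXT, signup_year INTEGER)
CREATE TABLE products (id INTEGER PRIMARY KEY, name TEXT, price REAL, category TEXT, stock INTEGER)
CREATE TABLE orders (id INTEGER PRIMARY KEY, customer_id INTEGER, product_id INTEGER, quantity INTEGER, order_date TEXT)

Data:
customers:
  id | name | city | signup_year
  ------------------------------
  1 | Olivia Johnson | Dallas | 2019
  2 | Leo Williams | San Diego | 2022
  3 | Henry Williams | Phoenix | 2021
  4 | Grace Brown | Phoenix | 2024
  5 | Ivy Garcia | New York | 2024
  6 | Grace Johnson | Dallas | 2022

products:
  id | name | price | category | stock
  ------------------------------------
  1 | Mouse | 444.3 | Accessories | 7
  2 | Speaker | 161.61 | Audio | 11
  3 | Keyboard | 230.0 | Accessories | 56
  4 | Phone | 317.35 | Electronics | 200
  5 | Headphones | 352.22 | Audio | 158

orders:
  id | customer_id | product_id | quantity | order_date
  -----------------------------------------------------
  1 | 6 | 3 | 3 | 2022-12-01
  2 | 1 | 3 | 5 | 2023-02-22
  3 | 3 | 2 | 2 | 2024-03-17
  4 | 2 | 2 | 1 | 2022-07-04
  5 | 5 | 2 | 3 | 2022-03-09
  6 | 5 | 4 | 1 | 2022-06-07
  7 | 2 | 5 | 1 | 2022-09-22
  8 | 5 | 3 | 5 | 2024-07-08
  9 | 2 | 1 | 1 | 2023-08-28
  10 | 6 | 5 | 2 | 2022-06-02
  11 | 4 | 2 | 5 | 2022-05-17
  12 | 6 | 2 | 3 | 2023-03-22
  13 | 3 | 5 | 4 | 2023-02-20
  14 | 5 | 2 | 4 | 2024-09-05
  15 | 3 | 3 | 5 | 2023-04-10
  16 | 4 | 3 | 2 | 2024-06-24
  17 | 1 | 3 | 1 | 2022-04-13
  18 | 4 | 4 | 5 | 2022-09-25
SELECT p.name, COUNT(*) AS n FROM orders c JOIN customers p ON c.customer_id = p.id GROUP BY p.id, p.name HAVING COUNT(*) >= 3

Execution result:
name | n
Leo Williams | 3
Henry Williams | 3
Grace Brown | 3
Ivy Garcia | 4
Grace Johnson | 3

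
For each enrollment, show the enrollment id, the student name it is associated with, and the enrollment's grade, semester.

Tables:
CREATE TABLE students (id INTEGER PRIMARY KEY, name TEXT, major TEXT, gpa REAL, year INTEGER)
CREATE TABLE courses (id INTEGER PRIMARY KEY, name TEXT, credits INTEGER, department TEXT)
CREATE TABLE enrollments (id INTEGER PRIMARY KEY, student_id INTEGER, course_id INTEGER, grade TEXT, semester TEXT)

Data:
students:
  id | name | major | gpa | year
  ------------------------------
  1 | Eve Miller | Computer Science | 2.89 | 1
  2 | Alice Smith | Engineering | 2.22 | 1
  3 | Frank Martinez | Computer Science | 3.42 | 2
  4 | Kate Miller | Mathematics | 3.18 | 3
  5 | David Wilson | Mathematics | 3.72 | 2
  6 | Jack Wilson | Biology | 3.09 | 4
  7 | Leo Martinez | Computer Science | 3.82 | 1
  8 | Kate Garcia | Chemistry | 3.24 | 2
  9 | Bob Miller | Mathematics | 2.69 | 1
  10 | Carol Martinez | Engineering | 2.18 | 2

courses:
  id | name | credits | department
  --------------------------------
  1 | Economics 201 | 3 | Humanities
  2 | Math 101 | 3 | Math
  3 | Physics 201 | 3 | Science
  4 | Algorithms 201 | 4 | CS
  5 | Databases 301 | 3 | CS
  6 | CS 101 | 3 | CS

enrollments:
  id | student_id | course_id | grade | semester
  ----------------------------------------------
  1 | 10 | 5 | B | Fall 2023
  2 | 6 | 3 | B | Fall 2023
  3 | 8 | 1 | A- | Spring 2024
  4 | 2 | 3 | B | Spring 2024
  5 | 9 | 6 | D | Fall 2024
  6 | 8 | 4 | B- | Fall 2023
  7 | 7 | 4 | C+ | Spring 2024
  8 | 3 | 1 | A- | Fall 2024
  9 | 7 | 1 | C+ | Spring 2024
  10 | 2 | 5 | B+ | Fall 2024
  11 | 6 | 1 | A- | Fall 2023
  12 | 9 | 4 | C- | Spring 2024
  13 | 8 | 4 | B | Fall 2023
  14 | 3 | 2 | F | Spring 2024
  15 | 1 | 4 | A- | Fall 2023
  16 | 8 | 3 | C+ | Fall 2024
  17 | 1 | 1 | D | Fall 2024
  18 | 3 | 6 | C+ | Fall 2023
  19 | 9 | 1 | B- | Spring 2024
SELECT c.id, p.name AS student, c.grade, c.semester FROM enrollments c JOIN students p ON c.student_id = p.id

Execution result:
id | student | grade | semester
1 | Carol Martinez | B | Fall 2023
2 | Jack Wilson | B | Fall 2023
3 | Kate Garcia | A- | Spring 2024
4 | Alice Smith | B | Spring 2024
5 | Bob Miller | D | Fall 2024
6 | Kate Garcia | B- | Fall 2023
7 | Leo Martinez | C+ | Spring 2024
8 | Frank Martinez | A- | Fall 2024
9 | Leo Martinez | C+ | Spring 2024
10 | Alice Smith | B+ | Fall 2024
11 | Jack Wilson | A- | Fall 2023
12 | Bob Miller | C- | Spring 2024
13 | Kate Garcia | B | Fall 2023
14 | Frank Martinez | F | Spring 2024
15 | Eve Miller | A- | Fall 2023
16 | Kate Garcia | C+ | Fall 2024
17 | Eve Miller | D | Fall 2024
18 | Frank Martinez | C+ | Fall 2023
19 | Bob Miller | B- | Spring 2024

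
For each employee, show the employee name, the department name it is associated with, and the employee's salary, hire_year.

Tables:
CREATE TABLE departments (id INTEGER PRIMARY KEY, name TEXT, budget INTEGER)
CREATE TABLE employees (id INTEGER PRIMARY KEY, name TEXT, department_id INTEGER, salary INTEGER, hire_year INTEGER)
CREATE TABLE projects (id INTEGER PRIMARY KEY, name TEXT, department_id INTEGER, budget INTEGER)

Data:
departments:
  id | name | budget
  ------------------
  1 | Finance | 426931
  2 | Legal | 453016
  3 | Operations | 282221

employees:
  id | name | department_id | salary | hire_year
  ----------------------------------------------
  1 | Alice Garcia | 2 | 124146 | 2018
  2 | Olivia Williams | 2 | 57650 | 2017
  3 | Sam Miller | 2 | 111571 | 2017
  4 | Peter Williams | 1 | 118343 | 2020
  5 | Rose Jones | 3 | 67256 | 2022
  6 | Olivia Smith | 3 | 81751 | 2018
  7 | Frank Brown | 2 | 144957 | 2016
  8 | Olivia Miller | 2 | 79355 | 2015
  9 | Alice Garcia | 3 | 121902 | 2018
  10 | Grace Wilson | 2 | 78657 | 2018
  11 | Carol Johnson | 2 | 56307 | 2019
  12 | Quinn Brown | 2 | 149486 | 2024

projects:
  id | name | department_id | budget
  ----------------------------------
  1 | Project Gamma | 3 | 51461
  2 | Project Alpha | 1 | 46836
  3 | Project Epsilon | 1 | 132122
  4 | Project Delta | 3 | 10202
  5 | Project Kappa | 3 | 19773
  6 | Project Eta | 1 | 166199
SELECT c.name, p.name AS department, c.salary, c.hire_year FROM employees c JOIN departments p ON c.department_id = p.id

Execution result:
name | department | salary | hire_year
Alice Garcia | Legal | 124146 | 2018
Olivia Williams | Legal | 57650 | 2017
Sam Miller | Legal | 111571 | 2017
Peter Williams | Finance | 118343 | 2020
Rose Jones | Operations | 67256 | 2022
Olivia Smith | Operations | 81751 | 2018
Frank Brown | Legal | 144957 | 2016
Olivia Miller | Legal | 79355 | 2015
Alice Garcia | Operations | 121902 | 2018
Grace Wilson | Legal | 78657 | 2018
Carol Johnson | Legal | 56307 | 2019
Quinn Brown | Legal | 149486 | 2024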